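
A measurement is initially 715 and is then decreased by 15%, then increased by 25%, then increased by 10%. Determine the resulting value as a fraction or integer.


Start: 715
Step 1: decrease by 15% => multiply by 85/100
  715 * 85/100 = 2431/4
Step 2: increase by 25% => multiply by 125/100
  2431/4 * 125/100 = 12155/16
Step 3: increase by 10% => multiply by 110/100
  12155/16 * 110/100 = 26741/32
Final value = 26741/32

26741/32


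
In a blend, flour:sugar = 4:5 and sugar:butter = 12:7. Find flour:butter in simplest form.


Given a:b = 4:5 and b:c = 12:7
Make b consistent. Multiply first ratio by 12: a:b = 48:60
Multiply second ratio by 5: b:c = 60:35
Now b = 60 in both, so a:b:c = 48:60:35
Therefore a:c = 48:35
Simplify by GCD: a:c = 48:35

48:35


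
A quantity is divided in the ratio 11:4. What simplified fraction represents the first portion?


Total parts = 11 + 4 = 15
First part fraction = 11/15
Simplify: 11/15 = 11/15

11/15


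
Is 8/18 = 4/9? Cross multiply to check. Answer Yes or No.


Cross multiply to check 8/18 = 4/9
Left cross product: 8 * 9 = 72
Right cross product: 18 * 4 = 72
72 = 72
Equal, so proportions match => Yes

Yes


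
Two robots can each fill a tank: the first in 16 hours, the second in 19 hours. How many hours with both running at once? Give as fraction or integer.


Rate of A = 1/16 job per hour
Rate of B = 1/19 job per hour
Combined rate = 1/16 + 1/19
Find common denominator: (19 + 16)/(16*19) = 35/304
Combined rate = 35/304 job per hour
Time together = 1 / (35/304) = 304/35 hours

304/35


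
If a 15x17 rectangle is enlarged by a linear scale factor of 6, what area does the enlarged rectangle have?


Original dimensions: 15 x 17
Enlargement factor = 6
New width = 15 * 6 = 90
New height = 17 * 6 = 102
New area = 90 * 102 = 9180

9180


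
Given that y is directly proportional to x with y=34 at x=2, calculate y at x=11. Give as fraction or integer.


Direct proportion: y = kx
Find k: k = 34/2 = 17
Compute y at x=11: y = 17 * 11
y = 187

187


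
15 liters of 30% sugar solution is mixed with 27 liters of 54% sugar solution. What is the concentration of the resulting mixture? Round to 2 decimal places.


Solute in mixture 1 = 30% of 15 L = 15*30/100 = 9/2 L
Solute in mixture 2 = 54% of 27 L = 27*54/100 = 729/50 L
Total solute = 9/2 + 729/50 = 477/25 L
Total volume = 15 + 27 = 42 L
Final concentration = 477/25/42 * 100 = 45.43%

45.43


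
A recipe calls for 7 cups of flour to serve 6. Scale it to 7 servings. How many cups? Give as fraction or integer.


Original: 7 cups for 6 servings
Target servings = 7
Scaling factor = 7/6
New amount = 7 * 7/6
= 49/6
= 49/6 cups

49/6


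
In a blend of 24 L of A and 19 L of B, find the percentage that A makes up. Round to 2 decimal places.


Volume of A = 24 L
Volume of B = 19 L
Total volume = 24 + 19 = 43 L
Percentage of A = (24/43) * 100
= 55.81%

55.81


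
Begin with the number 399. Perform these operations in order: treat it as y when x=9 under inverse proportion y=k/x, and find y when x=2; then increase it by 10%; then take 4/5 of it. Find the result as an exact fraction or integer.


Start with 399.
Step 1: Inverse prop: k = (399)*9; new y = k/2 = 399*9/2 = 3591/2
Step 2: Increase by 10%: 3591/2 * 110/100 = 39501/20
Step 3: Take 4/5: 39501/20 * 4/5 = 39501/25
Final result = 39501/25

39501/25


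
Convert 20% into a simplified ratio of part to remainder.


Part = 20%, Remainder = 80%
Ratio = 20:80
GCD(20, 80) = 20
Simplify: 1:4 = 1:4

1:4


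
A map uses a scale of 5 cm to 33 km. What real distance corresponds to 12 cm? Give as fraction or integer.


Map scale: 5 cm = 33 km
Measured distance on map = 12 cm
Set up proportion: 12 * 33 / 5
= 396 / 5
= 396/5 km

396/5


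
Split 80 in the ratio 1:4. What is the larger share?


Total parts = 1 + 4 = 5
Value per part = 80 / 5 = 16
First share = 1 * 16 = 16
Second share = 4 * 16 = 64
Larger share = 64

64


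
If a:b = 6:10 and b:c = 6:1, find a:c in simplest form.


Given a:b = 6:10 and b:c = 6:1
Make b consistent. Multiply first ratio by 6: a:b = 36:60
Multiply second ratio by 10: b:c = 60:10
Now b = 60 in both, so a:b:c = 36:60:10
Therefore a:c = 36:10
Simplify by GCD: a:c = 18:5

18:5


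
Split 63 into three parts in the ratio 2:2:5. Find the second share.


Ratio = 2:2:5
Total parts = 2 + 2 + 5 = 9
Value per part = 63 / 9 = 7
First share = 2 * 7 = 14
Middle share = 2 * 7 = 14
Third share = 5 * 7 = 35

14


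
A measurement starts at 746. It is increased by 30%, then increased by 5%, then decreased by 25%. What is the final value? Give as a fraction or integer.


Start: 746
Step 1: increase by 30% => multiply by 130/100
  746 * 130/100 = 4849/5
Step 2: increase by 5% => multiply by 105/100
  4849/5 * 105/100 = 101829/100
Step 3: decrease by 25% => multiply by 75/100
  101829/100 * 75/100 = 305487/400
Final value = 305487/400

305487/400


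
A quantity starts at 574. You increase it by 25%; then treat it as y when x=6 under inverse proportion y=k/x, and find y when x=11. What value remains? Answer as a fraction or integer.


Start with 574.
Step 1: Increase by 25%: 574 * 125/100 = 1435/2
Step 2: Inverse prop: k = (1435/2)*6; new y = k/11 = 1435/2*6/11 = 4305/11
Final result = 4305/11

4305/11


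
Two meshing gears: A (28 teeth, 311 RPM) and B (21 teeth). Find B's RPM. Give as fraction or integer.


Gear ratio: teeth_A * RPM_A = teeth_B * RPM_B
28 * 311 = 21 * RPM_B
8708 = 21 * RPM_B
RPM_B = 8708 / 21
RPM_B = 1244/3

1244/3


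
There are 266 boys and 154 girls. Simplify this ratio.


Find GCD(266, 154)
GCD = 14
Divide both by 14: 266/14 = 19, 154/14 = 11
Simplified ratio = 19:11

19:11


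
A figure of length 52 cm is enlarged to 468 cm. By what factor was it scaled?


Original length = 52 cm
Scaled length = 468 cm
Scale factor = 468 / 52
= 9

9


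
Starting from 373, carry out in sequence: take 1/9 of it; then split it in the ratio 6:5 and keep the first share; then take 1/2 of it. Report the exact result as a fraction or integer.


Start with 373.
Step 1: Take 1/9: 373 * 1/9 = 373/9
Step 2: Split 6:5, first share = 373/9 * 6/11 = 746/33
Step 3: Take 1/2: 746/33 * 1/2 = 373/33
Final result = 373/33

373/33


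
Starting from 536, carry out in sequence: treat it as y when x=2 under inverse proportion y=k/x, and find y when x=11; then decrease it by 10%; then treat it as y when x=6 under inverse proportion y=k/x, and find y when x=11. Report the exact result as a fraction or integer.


Start with 536.
Step 1: Inverse prop: k = (536)*2; new y = k/11 = 536*2/11 = 1072/11
Step 2: Decrease by 10%: 1072/11 * 90/100 = 4824/55
Step 3: Inverse prop: k = (4824/55)*6; new y = k/11 = 4824/55*6/11 = 28944/605
Final result = 28944/605

28944/605


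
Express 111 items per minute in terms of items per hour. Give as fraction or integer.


Converting from per minute to per hour
Rate = 111 items per minute
Multiply by 60: 111 * 60
= 6660 items per hour

6660


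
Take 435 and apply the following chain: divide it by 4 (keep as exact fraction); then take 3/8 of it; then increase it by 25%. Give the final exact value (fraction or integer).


Start with 435.
Step 1: Divide by 4: 435 / 4 = 435/4
Step 2: Take 3/8: 435/4 * 3/8 = 1305/32
Step 3: Increase by 25%: 1305/32 * 125/100 = 6525/128
Final result = 6525/128

6525/128


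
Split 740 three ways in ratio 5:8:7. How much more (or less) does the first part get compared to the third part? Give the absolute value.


Total parts = 5 + 8 + 7 = 20
Value per part = 740 / 20 = 37
Shares: 5*37=185, 8*37=296, 7*37=259
First share = 185, third share = 259
Difference = |185 - 259| = 74

74


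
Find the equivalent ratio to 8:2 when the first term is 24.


Original ratio: 8:2
First term target: 24
Scale factor = 24 / 8 = 3
Multiply second term: 2 * 3 = 6
Equivalent ratio = 24:6

24:6


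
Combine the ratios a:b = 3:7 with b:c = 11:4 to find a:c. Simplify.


Given a:b = 3:7 and b:c = 11:4
Make b consistent. Multiply first ratio by 11: a:b = 33:77
Multiply second ratio by 7: b:c = 77:28
Now b = 77 in both, so a:b:c = 33:77:28
Therefore a:c = 33:28
Simplify by GCD: a:c = 33:28

33:28


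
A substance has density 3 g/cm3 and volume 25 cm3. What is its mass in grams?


Using mass = density * volume
Density = 3 g/cm3
Volume = 25 cm3
Mass = 3 * 25
= 75 g

75


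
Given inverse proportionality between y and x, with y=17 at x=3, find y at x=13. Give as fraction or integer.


Inverse proportion: y = k/x
Find k: k = 3 * 17 = 51
Compute y at x=13: y = 51/13
y = 51/13

51/13


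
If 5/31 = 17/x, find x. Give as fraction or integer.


Setting up: 5/31 = 17/x
Cross multiply: 5 * x = 31 * 17
5x = 527
x = 527/5
x = 527/5

527/5


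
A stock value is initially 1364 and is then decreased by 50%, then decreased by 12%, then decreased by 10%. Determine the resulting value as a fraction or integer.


Start: 1364
Step 1: decrease by 50% => multiply by 50/100
  1364 * 50/100 = 682
Step 2: decrease by 12% => multiply by 88/100
  682 * 88/100 = 15004/25
Step 3: decrease by 10% => multiply by 90/100
  15004/25 * 90/100 = 67518/125
Final value = 67518/125

67518/125


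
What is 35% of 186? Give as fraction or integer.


Compute 35% of 186
Convert percentage: 35% = 35/100
Multiply: 186 * 35/100
= 6510/100
= 651/10

651/10


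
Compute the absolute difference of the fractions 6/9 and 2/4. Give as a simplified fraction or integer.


Simplify: 6/9 = 2/3 and 2/4 = 1/2
Find common denominator: LCD = 6
Convert: 4/6 and 3/6
Difference = |4 - 3|/6 = 1/6
Simplified = 1/6

1/6


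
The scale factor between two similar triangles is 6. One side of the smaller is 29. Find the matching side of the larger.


Similar triangles have proportional sides
Scale factor = 6
Smaller side = 29
Corresponding larger side = 29 * 6
= 174

174


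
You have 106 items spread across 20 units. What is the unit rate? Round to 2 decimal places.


Total items = 106
Number of units = 20
Unit rate = 106 / 20
= 5.30 items per unit

5.30


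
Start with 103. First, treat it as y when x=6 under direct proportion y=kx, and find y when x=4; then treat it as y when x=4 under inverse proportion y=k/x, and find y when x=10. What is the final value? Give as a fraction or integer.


Start with 103.
Step 1: Direct prop: k = (103)/6; new y = k*4 = 103*4/6 = 206/3
Step 2: Inverse prop: k = (206/3)*4; new y = k/10 = 206/3*4/10 = 412/15
Final result = 412/15

412/15


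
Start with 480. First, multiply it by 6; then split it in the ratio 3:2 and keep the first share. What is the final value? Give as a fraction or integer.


Start with 480.
Step 1: Multiply by 6: 480 * 6 = 2880
Step 2: Split 3:2, first share = 2880 * 3/5 = 1728
Final result = 1728

1728


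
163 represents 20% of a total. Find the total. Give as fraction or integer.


Given: 163 is 20% of the whole
Set up: 163 = 20/100 * whole
whole = 163 * 100 / 20
whole = 16300 / 20
whole = 815

815


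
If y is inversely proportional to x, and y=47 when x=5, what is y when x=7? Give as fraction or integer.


Inverse proportion: y = k/x
Find k: k = 5 * 47 = 235
Compute y at x=7: y = 235/7
y = 235/7

235/7


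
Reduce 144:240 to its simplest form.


Find GCD(144, 240)
GCD = 48
Divide both by 48: 144/48 = 3, 240/48 = 5
Simplified ratio = 3:5

3:5


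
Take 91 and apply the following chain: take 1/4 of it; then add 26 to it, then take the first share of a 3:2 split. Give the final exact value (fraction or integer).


Start with 91.
Step 1: Take 1/4: 91 * 1/4 = 91/4
Step 2: Add 26: 91/4+26=195/4; split 3:2 first = 195/4*3/5 = 117/4
Final result = 117/4

117/4


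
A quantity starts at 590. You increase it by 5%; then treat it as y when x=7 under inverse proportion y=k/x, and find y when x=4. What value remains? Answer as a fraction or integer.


Start with 590.
Step 1: Increase by 5%: 590 * 105/100 = 1239/2
Step 2: Inverse prop: k = (1239/2)*7; new y = k/4 = 1239/2*7/4 = 8673/8
Final result = 8673/8

8673/8


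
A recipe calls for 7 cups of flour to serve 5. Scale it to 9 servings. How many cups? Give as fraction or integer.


Original: 7 cups for 5 servings
Target servings = 9
Scaling factor = 9/5
New amount = 7 * 9/5
= 63/5
= 63/5 cups

63/5


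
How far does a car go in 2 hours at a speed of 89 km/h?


Using distance = speed * time
Speed = 89 km/h
Time = 2 hours
Distance = 89 * 2
= 178 km

178


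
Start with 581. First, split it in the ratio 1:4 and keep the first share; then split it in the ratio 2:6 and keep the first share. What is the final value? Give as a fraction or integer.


Start with 581.
Step 1: Split 1:4, first share = 581 * 1/5 = 581/5
Step 2: Split 2:6, first share = 581/5 * 2/8 = 581/20
Final result = 581/20

581/20


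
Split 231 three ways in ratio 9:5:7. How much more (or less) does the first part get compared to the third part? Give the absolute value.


Total parts = 9 + 5 + 7 = 21
Value per part = 231 / 21 = 11
Shares: 9*11=99, 5*11=55, 7*11=77
First share = 99, third share = 77
Difference = |99 - 77| = 22

22


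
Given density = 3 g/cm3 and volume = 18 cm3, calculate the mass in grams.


Using mass = density * volume
Density = 3 g/cm3
Volume = 18 cm3
Mass = 3 * 18
= 54 g

54


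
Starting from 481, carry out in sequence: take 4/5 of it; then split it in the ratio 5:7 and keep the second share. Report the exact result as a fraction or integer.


Start with 481.
Step 1: Take 4/5: 481 * 4/5 = 1924/5
Step 2: Split 5:7, second share = 1924/5 * 7/12 = 3367/15
Final result = 3367/15

3367/15


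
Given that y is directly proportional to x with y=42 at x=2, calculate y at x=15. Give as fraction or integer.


Direct proportion: y = kx
Find k: k = 42/2 = 21
Compute y at x=15: y = 21 * 15
y = 315

315


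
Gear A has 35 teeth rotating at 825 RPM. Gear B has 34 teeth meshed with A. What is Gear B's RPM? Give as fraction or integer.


Gear ratio: teeth_A * RPM_A = teeth_B * RPM_B
35 * 825 = 34 * RPM_B
28875 = 34 * RPM_B
RPM_B = 28875 / 34
RPM_B = 28875/34

28875/34


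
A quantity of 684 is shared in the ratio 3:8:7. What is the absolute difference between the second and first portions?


Total parts = 3 + 8 + 7 = 18
Value per part = 684 / 18 = 38
Shares: 3*38=114, 8*38=304, 7*38=266
Second share = 304, first share = 114
Difference = |304 - 114| = 190

190


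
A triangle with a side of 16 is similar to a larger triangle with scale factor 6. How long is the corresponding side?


Similar triangles have proportional sides
Scale factor = 6
Smaller side = 16
Corresponding larger side = 16 * 6
= 96

96


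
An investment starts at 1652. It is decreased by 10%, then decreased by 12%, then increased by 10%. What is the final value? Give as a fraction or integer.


Start: 1652
Step 1: decrease by 10% => multiply by 90/100
  1652 * 90/100 = 7434/5
Step 2: decrease by 12% => multiply by 88/100
  7434/5 * 88/100 = 163548/125
Step 3: increase by 10% => multiply by 110/100
  163548/125 * 110/100 = 899514/625
Final value = 899514/625

899514/625


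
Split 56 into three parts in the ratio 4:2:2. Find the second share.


Ratio = 4:2:2
Total parts = 4 + 2 + 2 = 8
Value per part = 56 / 8 = 7
First share = 4 * 7 = 28
Middle share = 2 * 7 = 14
Third share = 2 * 7 = 14

14


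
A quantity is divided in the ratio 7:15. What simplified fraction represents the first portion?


Total parts = 7 + 15 = 22
First part fraction = 7/22
Simplify: 7/22 = 7/22

7/22


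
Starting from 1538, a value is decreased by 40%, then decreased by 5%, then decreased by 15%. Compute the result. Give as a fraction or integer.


Start: 1538
Step 1: decrease by 40% => multiply by 60/100
  1538 * 60/100 = 4614/5
Step 2: decrease by 5% => multiply by 95/100
  4614/5 * 95/100 = 43833/50
Step 3: decrease by 15% => multiply by 85/100
  43833/50 * 85/100 = 745161/1000
Final value = 745161/1000

745161/1000


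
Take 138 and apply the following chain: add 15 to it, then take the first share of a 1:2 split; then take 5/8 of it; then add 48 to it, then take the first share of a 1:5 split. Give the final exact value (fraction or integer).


Start with 138.
Step 1: Add 15: 138+15=153; split 1:2 first = 153*1/3 = 51
Step 2: Take 5/8: 51 * 5/8 = 255/8
Step 3: Add 48: 255/8+48=639/8; split 1:5 first = 639/8*1/6 = 213/16
Final result = 213/16

213/16


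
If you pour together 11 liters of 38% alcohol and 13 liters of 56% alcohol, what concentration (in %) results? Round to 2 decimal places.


Solute in mixture 1 = 38% of 11 L = 11*38/100 = 209/50 L
Solute in mixture 2 = 56% of 13 L = 13*56/100 = 182/25 L
Total solute = 209/50 + 182/25 = 573/50 L
Total volume = 11 + 13 = 24 L
Final concentration = 573/50/24 * 100 = 47.75%

47.75


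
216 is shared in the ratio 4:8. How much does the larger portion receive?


Total parts = 4 + 8 = 12
Value per part = 216 / 12 = 18
First share = 4 * 18 = 72
Second share = 8 * 18 = 144
Larger share = 144

144


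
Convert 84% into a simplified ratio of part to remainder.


Part = 84%, Remainder = 16%
Ratio = 84:16
GCD(84, 16) = 4
Simplify: 21:4 = 21:4

21:4


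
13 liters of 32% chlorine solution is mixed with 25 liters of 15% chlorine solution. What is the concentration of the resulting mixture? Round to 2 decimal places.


Solute in mixture 1 = 32% of 13 L = 13*32/100 = 104/25 L
Solute in mixture 2 = 15% of 25 L = 25*15/100 = 15/4 L
Total solute = 104/25 + 15/4 = 791/100 L
Total volume = 13 + 25 = 38 L
Final concentration = 791/100/38 * 100 = 20.82%

20.82


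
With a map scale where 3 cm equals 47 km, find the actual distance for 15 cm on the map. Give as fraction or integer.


Map scale: 3 cm = 47 km
Measured distance on map = 15 cm
Set up proportion: 15 * 47 / 3
= 705 / 3
= 235 km

235


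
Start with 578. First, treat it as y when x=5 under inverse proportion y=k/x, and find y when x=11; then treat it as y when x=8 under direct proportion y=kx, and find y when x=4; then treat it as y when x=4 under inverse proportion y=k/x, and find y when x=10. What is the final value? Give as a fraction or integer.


Start with 578.
Step 1: Inverse prop: k = (578)*5; new y = k/11 = 578*5/11 = 2890/11
Step 2: Direct prop: k = (2890/11)/8; new y = k*4 = 2890/11*4/8 = 1445/11
Step 3: Inverse prop: k = (1445/11)*4; new y = k/10 = 1445/11*4/10 = 578/11
Final result = 578/11

578/11


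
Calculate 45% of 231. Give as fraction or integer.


Compute 45% of 231
Convert percentage: 45% = 45/100
Multiply: 231 * 45/100
= 10395/100
= 2079/20

2079/20


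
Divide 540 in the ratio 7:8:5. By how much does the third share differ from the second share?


Total parts = 7 + 8 + 5 = 20
Value per part = 540 / 20 = 27
Shares: 7*27=189, 8*27=216, 5*27=135
Third share = 135, second share = 216
Difference = |135 - 216| = 81

81


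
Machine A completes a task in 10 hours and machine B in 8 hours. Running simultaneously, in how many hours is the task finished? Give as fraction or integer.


Rate of A = 1/10 job per hour
Rate of B = 1/8 job per hour
Combined rate = 1/10 + 1/8
Find common denominator: (8 + 10)/(10*8) = 18/80
Combined rate = 9/40 job per hour
Time together = 1 / (9/40) = 40/9 hours

40/9


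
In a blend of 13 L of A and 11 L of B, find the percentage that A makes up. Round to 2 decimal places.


Volume of A = 13 L
Volume of B = 11 L
Total volume = 13 + 11 = 24 L
Percentage of A = (13/24) * 100
= 54.17%

54.17


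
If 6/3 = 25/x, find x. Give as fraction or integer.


Setting up: 6/3 = 25/x
Cross multiply: 6 * x = 3 * 25
6x = 75
x = 75/6
x = 25/2

25/2


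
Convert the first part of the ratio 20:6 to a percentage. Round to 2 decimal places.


Total parts = 20 + 6 = 26
First part fraction = 20/26
Percentage = (20/26) * 100
= 0.769231 * 100
= 76.92%

76.92


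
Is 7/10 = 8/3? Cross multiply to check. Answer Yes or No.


Cross multiply to check 7/10 = 8/3
Left cross product: 7 * 3 = 21
Right cross product: 10 * 8 = 80
21 != 80
Not equal, so proportions differ => No

No


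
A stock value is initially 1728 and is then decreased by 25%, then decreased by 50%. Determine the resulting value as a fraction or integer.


Start: 1728
Step 1: decrease by 25% => multiply by 75/100
  1728 * 75/100 = 1296
Step 2: decrease by 50% => multiply by 50/100
  1296 * 50/100 = 648
Final value = 648

648


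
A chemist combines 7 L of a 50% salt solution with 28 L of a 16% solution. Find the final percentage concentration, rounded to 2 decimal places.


Solute in mixture 1 = 50% of 7 L = 7*50/100 = 7/2 L
Solute in mixture 2 = 16% of 28 L = 28*16/100 = 112/25 L
Total solute = 7/2 + 112/25 = 399/50 L
Total volume = 7 + 28 = 35 L
Final concentration = 399/50/35 * 100 = 22.80%

22.80


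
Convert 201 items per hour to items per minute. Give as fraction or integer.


Converting from per hour to per minute
Rate = 201 items per hour
Divide by 60: 201/60
= 67/20 items per minute

67/20


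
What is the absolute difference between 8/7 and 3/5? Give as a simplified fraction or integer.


Simplify: 8/7 = 8/7 and 3/5 = 3/5
Find common denominator: LCD = 35
Convert: 40/35 and 21/35
Difference = |40 - 21|/35 = 19/35
Simplified = 19/35

19/35


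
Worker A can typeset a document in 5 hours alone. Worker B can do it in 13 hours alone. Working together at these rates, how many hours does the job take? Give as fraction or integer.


Rate of A = 1/5 job per hour
Rate of B = 1/13 job per hour
Combined rate = 1/5 + 1/13
Find common denominator: (13 + 5)/(5*13) = 18/65
Combined rate = 18/65 job per hour
Time together = 1 / (18/65) = 65/18 hours

65/18


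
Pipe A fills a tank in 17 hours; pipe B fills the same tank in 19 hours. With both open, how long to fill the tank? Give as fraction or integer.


Rate of A = 1/17 job per hour
Rate of B = 1/19 job per hour
Combined rate = 1/17 + 1/19
Find common denominator: (19 + 17)/(17*19) = 36/323
Combined rate = 36/323 job per hour
Time together = 1 / (36/323) = 323/36 hours

323/36


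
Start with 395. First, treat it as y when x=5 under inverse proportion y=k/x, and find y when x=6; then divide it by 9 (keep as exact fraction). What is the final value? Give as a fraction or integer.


Start with 395.
Step 1: Inverse prop: k = (395)*5; new y = k/6 = 395*5/6 = 1975/6
Step 2: Divide by 9: 1975/6 / 9 = 1975/54
Final result = 1975/54

1975/54


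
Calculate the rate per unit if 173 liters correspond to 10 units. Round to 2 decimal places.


Total liters = 173
Number of units = 10
Unit rate = 173 / 10
= 17.30 liters per unit

17.30


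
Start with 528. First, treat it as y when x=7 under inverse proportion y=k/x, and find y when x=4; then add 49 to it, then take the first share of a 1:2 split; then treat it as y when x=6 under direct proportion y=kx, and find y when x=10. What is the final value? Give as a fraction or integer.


Start with 528.
Step 1: Inverse prop: k = (528)*7; new y = k/4 = 528*7/4 = 924
Step 2: Add 49: 924+49=973; split 1:2 first = 973*1/3 = 973/3
Step 3: Direct prop: k = (973/3)/6; new y = k*10 = 973/3*10/6 = 4865/9
Final result = 4865/9

4865/9


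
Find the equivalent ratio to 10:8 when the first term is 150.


Original ratio: 10:8
First term target: 150
Scale factor = 150 / 10 = 15
Multiply second term: 8 * 15 = 120
Equivalent ratio = 150:120

150:120


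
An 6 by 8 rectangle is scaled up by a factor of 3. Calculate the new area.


Original dimensions: 6 x 8
Enlargement factor = 3
New width = 6 * 3 = 18
New height = 8 * 3 = 24
New area = 18 * 24 = 432

432


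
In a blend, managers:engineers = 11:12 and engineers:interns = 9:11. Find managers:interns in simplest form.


Given a:b = 11:12 and b:c = 9:11
Make b consistent. Multiply first ratio by 9: a:b = 99:108
Multiply second ratio by 12: b:c = 108:132
Now b = 108 in both, so a:b:c = 99:108:132
Therefore a:c = 99:132
Simplify by GCD: a:c = 3:4

3:4


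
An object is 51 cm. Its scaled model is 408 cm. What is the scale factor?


Original length = 51 cm
Scaled length = 408 cm
Scale factor = 408 / 51
= 8

8


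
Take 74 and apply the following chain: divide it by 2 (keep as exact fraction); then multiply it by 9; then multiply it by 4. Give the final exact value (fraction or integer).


Start with 74.
Step 1: Divide by 2: 74 / 2 = 37
Step 2: Multiply by 9: 37 * 9 = 333
Step 3: Multiply by 4: 333 * 4 = 1332
Final result = 1332

1332


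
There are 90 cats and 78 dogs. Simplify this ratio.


Find GCD(90, 78)
GCD = 6
Divide both by 6: 90/6 = 15, 78/6 = 13
Simplified ratio = 15:13

15:13


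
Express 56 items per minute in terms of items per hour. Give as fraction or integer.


Converting from per minute to per hour
Rate = 56 items per minute
Multiply by 60: 56 * 60
= 3360 items per hour

3360


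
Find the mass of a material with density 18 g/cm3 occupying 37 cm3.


Using mass = density * volume
Density = 18 g/cm3
Volume = 37 cm3
Mass = 18 * 37
= 666 g

666


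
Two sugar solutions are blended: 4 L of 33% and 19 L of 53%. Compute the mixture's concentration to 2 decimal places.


Solute in mixture 1 = 33% of 4 L = 4*33/100 = 33/25 L
Solute in mixture 2 = 53% of 19 L = 19*53/100 = 1007/100 L
Total solute = 33/25 + 1007/100 = 1139/100 L
Total volume = 4 + 19 = 23 L
Final concentration = 1139/100/23 * 100 = 49.52%

49.52


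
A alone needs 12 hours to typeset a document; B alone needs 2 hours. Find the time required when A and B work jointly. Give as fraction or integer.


Rate of A = 1/12 job per hour
Rate of B = 1/2 job per hour
Combined rate = 1/12 + 1/2
Find common denominator: (2 + 12)/(12*2) = 14/24
Combined rate = 7/12 job per hour
Time together = 1 / (7/12) = 12/7 hours

12/7


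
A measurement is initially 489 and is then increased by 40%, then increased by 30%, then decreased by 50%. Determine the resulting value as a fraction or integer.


Start: 489
Step 1: increase by 40% => multiply by 140/100
  489 * 140/100 = 3423/5
Step 2: increase by 30% => multiply by 130/100
  3423/5 * 130/100 = 44499/50
Step 3: decrease by 50% => multiply by 50/100
  44499/50 * 50/100 = 44499/100
Final value = 44499/100

44499/100


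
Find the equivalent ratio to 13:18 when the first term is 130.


Original ratio: 13:18
First term target: 130
Scale factor = 130 / 13 = 10
Multiply second term: 18 * 10 = 180
Equivalent ratio = 130:180

130:180


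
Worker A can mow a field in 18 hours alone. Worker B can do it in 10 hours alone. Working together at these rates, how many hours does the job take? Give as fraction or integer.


Rate of A = 1/18 job per hour
Rate of B = 1/10 job per hour
Combined rate = 1/18 + 1/10
Find common denominator: (10 + 18)/(18*10) = 28/180
Combined rate = 7/45 job per hour
Time together = 1 / (7/45) = 45/7 hours

45/7


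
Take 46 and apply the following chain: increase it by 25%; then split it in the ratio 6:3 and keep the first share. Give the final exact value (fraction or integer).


Start with 46.
Step 1: Increase by 25%: 46 * 125/100 = 115/2
Step 2: Split 6:3, first share = 115/2 * 6/9 = 115/3
Final result = 115/3

115/3


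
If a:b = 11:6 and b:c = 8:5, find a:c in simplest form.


Given a:b = 11:6 and b:c = 8:5
Make b consistent. Multiply first ratio by 8: a:b = 88:48
Multiply second ratio by 6: b:c = 48:30
Now b = 48 in both, so a:b:c = 88:48:30
Therefore a:c = 88:30
Simplify by GCD: a:c = 44:15

44:15


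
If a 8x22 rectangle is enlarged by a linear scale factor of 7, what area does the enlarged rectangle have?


Original dimensions: 8 x 22
Enlargement factor = 7
New width = 8 * 7 = 56
New height = 22 * 7 = 154
New area = 56 * 154 = 8624

8624


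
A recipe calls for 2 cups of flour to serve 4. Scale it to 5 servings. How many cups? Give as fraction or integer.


Original: 2 cups for 4 servings
Target servings = 5
Scaling factor = 5/4
New amount = 2 * 5/4
= 10/4
= 5/2 cups

5/2


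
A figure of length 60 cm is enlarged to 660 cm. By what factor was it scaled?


Original length = 60 cm
Scaled length = 660 cm
Scale factor = 660 / 60
= 11

11


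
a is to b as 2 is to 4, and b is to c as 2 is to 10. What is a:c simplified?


Given a:b = 2:4 and b:c = 2:10
Make b consistent. Multiply first ratio by 2: a:b = 4:8
Multiply second ratio by 4: b:c = 8:40
Now b = 8 in both, so a:b:c = 4:8:40
Therefore a:c = 4:40
Simplify by GCD: a:c = 1:10

1:10


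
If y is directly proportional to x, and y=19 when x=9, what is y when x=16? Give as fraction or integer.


Direct proportion: y = kx
Find k: k = 19/9 = 19/9
Compute y at x=16: y = 19/9 * 16
y = 304/9

304/9


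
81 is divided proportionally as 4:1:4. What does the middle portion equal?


Ratio = 4:1:4
Total parts = 4 + 1 + 4 = 9
Value per part = 81 / 9 = 9
First share = 4 * 9 = 36
Middle share = 1 * 9 = 9
Third share = 4 * 9 = 36

9


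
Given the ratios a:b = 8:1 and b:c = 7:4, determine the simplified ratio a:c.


Given a:b = 8:1 and b:c = 7:4
Make b consistent. Multiply first ratio by 7: a:b = 56:7
Multiply second ratio by 1: b:c = 7:4
Now b = 7 in both, so a:b:c = 56:7:4
Therefore a:c = 56:4
Simplify by GCD: a:c = 14:1

14:1


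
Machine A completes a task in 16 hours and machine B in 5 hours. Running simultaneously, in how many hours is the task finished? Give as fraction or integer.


Rate of A = 1/16 job per hour
Rate of B = 1/5 job per hour
Combined rate = 1/16 + 1/5
Find common denominator: (5 + 16)/(16*5) = 21/80
Combined rate = 21/80 job per hour
Time together = 1 / (21/80) = 80/21 hours

80/21


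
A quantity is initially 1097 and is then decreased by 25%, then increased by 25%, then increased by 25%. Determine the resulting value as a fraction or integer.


Start: 1097
Step 1: decrease by 25% => multiply by 75/100
  1097 * 75/100 = 3291/4
Step 2: increase by 25% => multiply by 125/100
  3291/4 * 125/100 = 16455/16
Step 3: increase by 25% => multiply by 125/100
  16455/16 * 125/100 = 82275/64
Final value = 82275/64

82275/64


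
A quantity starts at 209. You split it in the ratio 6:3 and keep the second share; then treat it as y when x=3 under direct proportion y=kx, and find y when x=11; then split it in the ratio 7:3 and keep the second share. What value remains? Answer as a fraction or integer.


Start with 209.
Step 1: Split 6:3, second share = 209 * 3/9 = 209/3
Step 2: Direct prop: k = (209/3)/3; new y = k*11 = 209/3*11/3 = 2299/9
Step 3: Split 7:3, second share = 2299/9 * 3/10 = 2299/30
Final result = 2299/30

2299/30


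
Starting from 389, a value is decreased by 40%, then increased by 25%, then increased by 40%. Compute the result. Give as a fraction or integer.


Start: 389
Step 1: decrease by 40% => multiply by 60/100
  389 * 60/100 = 1167/5
Step 2: increase by 25% => multiply by 125/100
  1167/5 * 125/100 = 1167/4
Step 3: increase by 40% => multiply by 140/100
  1167/4 * 140/100 = 8169/20
Final value = 8169/20

8169/20


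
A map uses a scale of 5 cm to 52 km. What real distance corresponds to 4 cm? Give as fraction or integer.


Map scale: 5 cm = 52 km
Measured distance on map = 4 cm
Set up proportion: 4 * 52 / 5
= 208 / 5
= 208/5 km

208/5


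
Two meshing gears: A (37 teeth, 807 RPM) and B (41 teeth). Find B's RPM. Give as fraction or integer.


Gear ratio: teeth_A * RPM_A = teeth_B * RPM_B
37 * 807 = 41 * RPM_B
29859 = 41 * RPM_B
RPM_B = 29859 / 41
RPM_B = 29859/41

29859/41


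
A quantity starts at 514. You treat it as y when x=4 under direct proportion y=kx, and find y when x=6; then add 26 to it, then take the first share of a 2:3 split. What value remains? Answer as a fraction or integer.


Start with 514.
Step 1: Direct prop: k = (514)/4; new y = k*6 = 514*6/4 = 771
Step 2: Add 26: 771+26=797; split 2:3 first = 797*2/5 = 1594/5
Final result = 1594/5

1594/5


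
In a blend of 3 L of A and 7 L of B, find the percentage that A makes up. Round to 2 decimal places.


Volume of A = 3 L
Volume of B = 7 L
Total volume = 3 + 7 = 10 L
Percentage of A = (3/10) * 100
= 30.00%

30.00


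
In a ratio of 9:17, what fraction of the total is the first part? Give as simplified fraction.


Total parts = 9 + 17 = 26
First part fraction = 9/26
Simplify: 9/26 = 9/26

9/26


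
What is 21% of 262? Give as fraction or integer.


Compute 21% of 262
Convert percentage: 21% = 21/100
Multiply: 262 * 21/100
= 5502/100
= 2751/50

2751/50


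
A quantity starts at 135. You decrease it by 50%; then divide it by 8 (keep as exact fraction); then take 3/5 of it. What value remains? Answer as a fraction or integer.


Start with 135.
Step 1: Decrease by 50%: 135 * 50/100 = 135/2
Step 2: Divide by 8: 135/2 / 8 = 135/16
Step 3: Take 3/5: 135/16 * 3/5 = 81/16
Final result = 81/16

81/16


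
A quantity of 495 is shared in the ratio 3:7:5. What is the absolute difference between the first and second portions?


Total parts = 3 + 7 + 5 = 15
Value per part = 495 / 15 = 33
Shares: 3*33=99, 7*33=231, 5*33=165
First share = 99, second share = 231
Difference = |99 - 231| = 132

132


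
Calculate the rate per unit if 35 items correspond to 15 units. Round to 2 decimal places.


Total items = 35
Number of units = 15
Unit rate = 35 / 15
= 2.33 items per unit

2.33


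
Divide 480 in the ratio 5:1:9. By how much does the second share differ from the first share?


Total parts = 5 + 1 + 9 = 15
Value per part = 480 / 15 = 32
Shares: 5*32=160, 1*32=32, 9*32=288
Second share = 32, first share = 160
Difference = |32 - 160| = 128

128


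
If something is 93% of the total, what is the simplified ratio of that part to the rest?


Part = 93%, Remainder = 7%
Ratio = 93:7
GCD(93, 7) = 1
Simplify: 93:7 = 93:7

93:7


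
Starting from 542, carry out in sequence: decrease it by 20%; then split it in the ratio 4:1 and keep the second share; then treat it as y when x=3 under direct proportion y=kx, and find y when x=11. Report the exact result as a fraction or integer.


Start with 542.
Step 1: Decrease by 20%: 542 * 80/100 = 2168/5
Step 2: Split 4:1, second share = 2168/5 * 1/5 = 2168/25
Step 3: Direct prop: k = (2168/25)/3; new y = k*11 = 2168/25*11/3 = 23848/75
Final result = 23848/75

23848/75


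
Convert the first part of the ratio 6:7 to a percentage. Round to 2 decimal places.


Total parts = 6 + 7 = 13
First part fraction = 6/13
Percentage = (6/13) * 100
= 0.461538 * 100
= 46.15%

46.15


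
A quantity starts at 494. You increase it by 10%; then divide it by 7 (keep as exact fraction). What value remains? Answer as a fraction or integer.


Start with 494.
Step 1: Increase by 10%: 494 * 110/100 = 2717/5
Step 2: Divide by 7: 2717/5 / 7 = 2717/35
Final result = 2717/35

2717/35


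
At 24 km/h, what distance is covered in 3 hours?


Using distance = speed * time
Speed = 24 km/h
Time = 3 hours
Distance = 24 * 3
= 72 km

72


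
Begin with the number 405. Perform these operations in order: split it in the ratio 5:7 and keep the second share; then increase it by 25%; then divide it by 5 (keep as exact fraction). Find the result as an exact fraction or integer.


Start with 405.
Step 1: Split 5:7, second share = 405 * 7/12 = 945/4
Step 2: Increase by 25%: 945/4 * 125/100 = 4725/16
Step 3: Divide by 5: 4725/16 / 5 = 945/16
Final result = 945/16

945/16


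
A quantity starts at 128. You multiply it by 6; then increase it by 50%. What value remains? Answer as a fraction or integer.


Start with 128.
Step 1: Multiply by 6: 128 * 6 = 768
Step 2: Increase by 50%: 768 * 150/100 = 1152
Final result = 1152

1152


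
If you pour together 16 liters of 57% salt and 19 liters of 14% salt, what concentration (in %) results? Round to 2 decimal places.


Solute in mixture 1 = 57% of 16 L = 16*57/100 = 228/25 L
Solute in mixture 2 = 14% of 19 L = 19*14/100 = 133/50 L
Total solute = 228/25 + 133/50 = 589/50 L
Total volume = 16 + 19 = 35 L
Final concentration = 589/50/35 * 100 = 33.66%

33.66


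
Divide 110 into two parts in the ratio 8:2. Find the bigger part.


Total parts = 8 + 2 = 10
Value per part = 110 / 10 = 11
First share = 8 * 11 = 88
Second share = 2 * 11 = 22
Larger share = 88

88


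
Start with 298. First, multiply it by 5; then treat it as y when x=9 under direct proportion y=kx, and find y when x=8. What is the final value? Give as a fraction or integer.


Start with 298.
Step 1: Multiply by 5: 298 * 5 = 1490
Step 2: Direct prop: k = (1490)/9; new y = k*8 = 1490*8/9 = 11920/9
Final result = 11920/9

11920/9


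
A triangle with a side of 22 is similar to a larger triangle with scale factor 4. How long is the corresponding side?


Similar triangles have proportional sides
Scale factor = 4
Smaller side = 22
Corresponding larger side = 22 * 4
= 88

88


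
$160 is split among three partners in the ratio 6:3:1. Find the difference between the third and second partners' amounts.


Total parts = 6 + 3 + 1 = 10
Value per part = 160 / 10 = 16
Shares: 6*16=96, 3*16=48, 1*16=16
Third share = 16, second share = 48
Difference = |16 - 48| = 32

32


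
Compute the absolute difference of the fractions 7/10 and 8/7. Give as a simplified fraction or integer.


Simplify: 7/10 = 7/10 and 8/7 = 8/7
Find common denominator: LCD = 70
Convert: 49/70 and 80/70
Difference = |49 - 80|/70 = 31/70
Simplified = 31/70

31/70


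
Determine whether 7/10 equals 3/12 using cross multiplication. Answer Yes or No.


Cross multiply to check 7/10 = 3/12
Left cross product: 7 * 12 = 84
Right cross product: 10 * 3 = 30
84 != 30
Not equal, so proportions differ => No

No


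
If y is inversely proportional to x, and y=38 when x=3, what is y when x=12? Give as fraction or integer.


Inverse proportion: y = k/x
Find k: k = 3 * 38 = 114
Compute y at x=12: y = 114/12
y = 19/2

19/2


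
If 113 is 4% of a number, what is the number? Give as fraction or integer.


Given: 113 is 4% of the whole
Set up: 113 = 4/100 * whole
whole = 113 * 100 / 4
whole = 11300 / 4
whole = 2825

2825


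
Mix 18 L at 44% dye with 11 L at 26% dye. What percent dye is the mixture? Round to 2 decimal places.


Solute in mixture 1 = 44% of 18 L = 18*44/100 = 198/25 L
Solute in mixture 2 = 26% of 11 L = 11*26/100 = 143/50 L
Total solute = 198/25 + 143/50 = 539/50 L
Total volume = 18 + 11 = 29 L
Final concentration = 539/50/29 * 100 = 37.17%

37.17


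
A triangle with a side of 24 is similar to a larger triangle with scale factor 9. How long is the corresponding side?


Similar triangles have proportional sides
Scale factor = 9
Smaller side = 24
Corresponding larger side = 24 * 9
= 216

216


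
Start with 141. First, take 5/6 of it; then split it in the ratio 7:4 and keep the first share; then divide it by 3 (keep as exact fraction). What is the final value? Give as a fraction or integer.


Start with 141.
Step 1: Take 5/6: 141 * 5/6 = 235/2
Step 2: Split 7:4, first share = 235/2 * 7/11 = 1645/22
Step 3: Divide by 3: 1645/22 / 3 = 1645/66
Final result = 1645/66

1645/66


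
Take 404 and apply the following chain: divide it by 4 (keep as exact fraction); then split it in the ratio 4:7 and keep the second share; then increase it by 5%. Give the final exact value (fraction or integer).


Start with 404.
Step 1: Divide by 4: 404 / 4 = 101
Step 2: Split 4:7, second share = 101 * 7/11 = 707/11
Step 3: Increase by 5%: 707/11 * 105/100 = 14847/220
Final result = 14847/220

14847/220


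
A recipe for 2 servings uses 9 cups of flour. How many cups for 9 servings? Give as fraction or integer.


Original: 9 cups for 2 servings
Target servings = 9
Scaling factor = 9/2
New amount = 9 * 9/2
= 81/2
= 81/2 cups

81/2


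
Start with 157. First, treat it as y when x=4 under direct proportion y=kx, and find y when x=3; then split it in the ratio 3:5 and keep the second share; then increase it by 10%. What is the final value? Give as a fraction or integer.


Start with 157.
Step 1: Direct prop: k = (157)/4; new y = k*3 = 157*3/4 = 471/4
Step 2: Split 3:5, second share = 471/4 * 5/8 = 2355/32
Step 3: Increase by 10%: 2355/32 * 110/100 = 5181/64
Final result = 5181/64

5181/64
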